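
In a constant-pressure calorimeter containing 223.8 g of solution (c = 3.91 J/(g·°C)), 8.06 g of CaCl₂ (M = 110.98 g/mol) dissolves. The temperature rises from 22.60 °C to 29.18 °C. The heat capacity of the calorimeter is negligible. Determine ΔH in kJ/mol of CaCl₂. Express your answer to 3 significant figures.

ΔH = -79.3 kJ/mol

|ΔT| = |29.18 − 22.60| = 6.58 °C
|q_surr| = (223.8 × 3.91) × 6.58 = 875.058 × 6.58 = 5758 J
n(CaCl₂) = 8.06 / 110.98 = 0.07263 mol
Temperature rose, so q_rxn = −|q_surr| = -5.758 kJ
ΔH = q_rxn / n = -79.28 kJ/mol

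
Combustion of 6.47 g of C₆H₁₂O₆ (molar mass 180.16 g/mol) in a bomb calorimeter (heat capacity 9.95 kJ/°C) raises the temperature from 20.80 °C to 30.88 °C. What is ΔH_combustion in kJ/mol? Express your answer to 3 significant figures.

ΔT = 30.88 − 20.80 = 10.08 °C
q_cal = C_cal × ΔT = 9.95 × 10.08 = 100.296 kJ
n = 6.47 / 180.16 = 0.03591 mol
q_rxn = −q_cal = -100.296 kJ
ΔH = -100.296 / 0.03591 = -2793 kJ/mol

ΔH = -2790 kJ/mol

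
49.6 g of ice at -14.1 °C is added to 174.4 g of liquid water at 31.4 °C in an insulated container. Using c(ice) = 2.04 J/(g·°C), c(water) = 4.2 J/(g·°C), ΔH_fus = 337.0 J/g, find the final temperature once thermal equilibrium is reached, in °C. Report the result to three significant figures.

T_f = 5.16 °C

Heat to bring ice to 0 °C and melt it: q₁ = 49.6×2.04×14.1 + 49.6×337.0 = 18142 J
Heat the water can supply cooling to 0 °C: 174.4×4.2×31.4 = 22999.9 J > q₁, so all ice melts.
Energy balance: 174.4×4.2×(31.4 − T) = 18142 + 49.6×4.2×(T − 0)
732.48(31.4 − T) = 18142 + 208.32 T
22999.9 − 18142 = 940.80 T
T = 4857.9 / 940.80 = 5.164 °C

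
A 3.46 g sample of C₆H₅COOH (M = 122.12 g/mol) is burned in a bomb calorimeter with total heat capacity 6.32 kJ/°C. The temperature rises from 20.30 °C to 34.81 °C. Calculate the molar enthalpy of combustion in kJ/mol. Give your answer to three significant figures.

ΔH = -3240 kJ/mol

ΔT = 34.81 − 20.30 = 14.51 °C
q_cal = C_cal × ΔT = 6.32 × 14.51 = 91.7032 kJ
n = 3.46 / 122.12 = 0.02833 mol
q_rxn = −q_cal = -91.7032 kJ
ΔH = -91.7032 / 0.02833 = -3237 kJ/mol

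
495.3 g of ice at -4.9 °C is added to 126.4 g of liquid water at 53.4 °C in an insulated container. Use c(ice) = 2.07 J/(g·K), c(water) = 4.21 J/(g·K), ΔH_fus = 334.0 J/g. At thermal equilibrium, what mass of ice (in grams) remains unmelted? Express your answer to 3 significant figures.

m_ice remaining = 425 g

Heat to warm all ice to 0 °C: 495.3×2.07×4.9 = 5023.8 J
Heat released by water cooling to 0 °C: 126.4×4.21×53.4 = 28416 J
28416 J < 5023.8 + 495.3×334.0 = 170454.0 J, so not all ice melts; final T = 0 °C.
Heat left for melting: 28416 − 5023.8 = 23392.2 J
Mass melted = 23392.2 / 334.0 = 70.04 g
Ice remaining = 495.3 − 70.04 = 425.26 g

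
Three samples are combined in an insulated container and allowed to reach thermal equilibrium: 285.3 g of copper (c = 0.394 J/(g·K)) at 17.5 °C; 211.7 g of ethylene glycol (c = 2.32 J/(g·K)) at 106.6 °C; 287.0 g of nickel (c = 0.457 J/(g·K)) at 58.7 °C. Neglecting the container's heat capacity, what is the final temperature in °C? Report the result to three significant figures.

T_f = 84.4 °C

Σ mᵢcᵢ(T − Tᵢ) = 0  ⇒  T = Σ mᵢcᵢTᵢ / Σ mᵢcᵢ
Σ mᵢcᵢ = 285.3×0.394 + 211.7×2.32 + 287.0×0.457 = 734.7112
Σ mᵢcᵢTᵢ = 112.4082×17.5 + 491.144×106.6 + 131.159×58.7 = 62022
T = 62022 / 734.7112 = 84.42 °C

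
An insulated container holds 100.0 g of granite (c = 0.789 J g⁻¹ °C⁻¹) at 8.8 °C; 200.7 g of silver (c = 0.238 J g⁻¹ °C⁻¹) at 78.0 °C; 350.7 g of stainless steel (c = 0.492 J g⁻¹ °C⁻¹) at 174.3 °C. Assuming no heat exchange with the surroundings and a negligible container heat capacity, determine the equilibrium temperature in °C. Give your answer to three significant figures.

Σ mᵢcᵢ(T − Tᵢ) = 0  ⇒  T = Σ mᵢcᵢTᵢ / Σ mᵢcᵢ
Σ mᵢcᵢ = 100.0×0.789 + 200.7×0.238 + 350.7×0.492 = 299.2110
Σ mᵢcᵢTᵢ = 78.9×8.8 + 47.7666×78.0 + 172.5444×174.3 = 34495
T = 34495 / 299.2110 = 115.3 °C

T_f = 115 °C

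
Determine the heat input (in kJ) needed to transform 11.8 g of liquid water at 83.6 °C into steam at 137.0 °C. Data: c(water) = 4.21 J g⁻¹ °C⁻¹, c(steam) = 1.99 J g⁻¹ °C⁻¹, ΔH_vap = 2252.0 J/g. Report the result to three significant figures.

q1 (heat water 83.6→100.0 °C): 11.8 × 4.21 × 16.4 = 815 J
q2 (vaporize at 100 °C): 11.8 × 2252.0 = 26574 J
q3 (heat steam 100.0→137.0 °C): 11.8 × 1.99 × 37.0 = 869 J
Total: 815 + 26574 + 869 = 28258 J = 28.3 kJ

q = 28.3 kJ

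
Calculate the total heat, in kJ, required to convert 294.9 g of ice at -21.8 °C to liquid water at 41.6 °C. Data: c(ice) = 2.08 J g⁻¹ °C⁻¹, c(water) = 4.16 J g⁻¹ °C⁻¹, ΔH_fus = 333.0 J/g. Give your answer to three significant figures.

q = 163 kJ

q1 (heat ice -21.8→0.0 °C): 294.9 × 2.08 × 21.8 = 13372 J
q2 (melt at 0 °C): 294.9 × 333.0 = 98202 J
q3 (heat water 0.0→41.6 °C): 294.9 × 4.16 × 41.6 = 51034 J
Total: 13372 + 98202 + 51034 = 162608 J = 163 kJ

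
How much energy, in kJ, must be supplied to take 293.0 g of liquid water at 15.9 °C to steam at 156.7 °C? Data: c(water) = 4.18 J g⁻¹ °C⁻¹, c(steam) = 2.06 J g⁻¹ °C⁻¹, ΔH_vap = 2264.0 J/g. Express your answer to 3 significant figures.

q1 (heat water 15.9→100.0 °C): 293.0 × 4.18 × 84.1 = 103001 J
q2 (vaporize at 100 °C): 293.0 × 2264.0 = 663352 J
q3 (heat steam 100.0→156.7 °C): 293.0 × 2.06 × 56.7 = 34223 J
Total: 103001 + 663352 + 34223 = 800576 J = 801 kJ

q = 801 kJ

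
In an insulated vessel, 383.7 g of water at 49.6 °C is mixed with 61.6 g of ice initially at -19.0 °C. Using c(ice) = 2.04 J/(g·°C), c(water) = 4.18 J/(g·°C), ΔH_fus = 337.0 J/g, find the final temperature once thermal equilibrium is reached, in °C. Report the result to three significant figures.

T_f = 30.3 °C

Heat to bring ice to 0 °C and melt it: q₁ = 61.6×2.04×19.0 + 61.6×337.0 = 23147 J
Heat the water can supply cooling to 0 °C: 383.7×4.18×49.6 = 79551.8 J > q₁, so all ice melts.
Energy balance: 383.7×4.18×(49.6 − T) = 23147 + 61.6×4.18×(T − 0)
1603.866(49.6 − T) = 23147 + 257.488 T
79551.8 − 23147 = 1861.354 T
T = 56404.8 / 1861.354 = 30.30 °C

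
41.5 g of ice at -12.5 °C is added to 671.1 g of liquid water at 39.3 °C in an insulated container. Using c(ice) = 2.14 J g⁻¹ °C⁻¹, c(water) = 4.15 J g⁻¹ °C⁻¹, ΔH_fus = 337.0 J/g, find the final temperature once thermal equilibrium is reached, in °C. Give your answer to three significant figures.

Heat to bring ice to 0 °C and melt it: q₁ = 41.5×2.14×12.5 + 41.5×337.0 = 15096 J
Heat the water can supply cooling to 0 °C: 671.1×4.15×39.3 = 109453 J > q₁, so all ice melts.
Energy balance: 671.1×4.15×(39.3 − T) = 15096 + 41.5×4.15×(T − 0)
2785.065(39.3 − T) = 15096 + 172.225 T
109453 − 15096 = 2957.290 T
T = 94357 / 2957.290 = 31.91 °C

T_f = 31.9 °C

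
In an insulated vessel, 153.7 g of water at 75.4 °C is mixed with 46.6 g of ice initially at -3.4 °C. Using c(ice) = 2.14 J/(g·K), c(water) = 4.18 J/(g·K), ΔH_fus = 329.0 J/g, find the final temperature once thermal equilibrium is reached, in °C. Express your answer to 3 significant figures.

Heat to bring ice to 0 °C and melt it: q₁ = 46.6×2.14×3.4 + 46.6×329.0 = 15670 J
Heat the water can supply cooling to 0 °C: 153.7×4.18×75.4 = 48441.9 J > q₁, so all ice melts.
Energy balance: 153.7×4.18×(75.4 − T) = 15670 + 46.6×4.18×(T − 0)
642.466(75.4 − T) = 15670 + 194.788 T
48441.9 − 15670 = 837.254 T
T = 32771.9 / 837.254 = 39.14 °C

T_f = 39.1 °C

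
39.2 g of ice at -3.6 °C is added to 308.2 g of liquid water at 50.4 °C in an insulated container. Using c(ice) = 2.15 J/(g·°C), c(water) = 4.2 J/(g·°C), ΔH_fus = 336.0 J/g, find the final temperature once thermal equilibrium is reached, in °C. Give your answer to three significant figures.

Heat to bring ice to 0 °C and melt it: q₁ = 39.2×2.15×3.6 + 39.2×336.0 = 13475 J
Heat the water can supply cooling to 0 °C: 308.2×4.2×50.4 = 65239.8 J > q₁, so all ice melts.
Energy balance: 308.2×4.2×(50.4 − T) = 13475 + 39.2×4.2×(T − 0)
1294.44(50.4 − T) = 13475 + 164.64 T
65239.8 − 13475 = 1459.08 T
T = 51764.8 / 1459.08 = 35.48 °C

T_f = 35.5 °C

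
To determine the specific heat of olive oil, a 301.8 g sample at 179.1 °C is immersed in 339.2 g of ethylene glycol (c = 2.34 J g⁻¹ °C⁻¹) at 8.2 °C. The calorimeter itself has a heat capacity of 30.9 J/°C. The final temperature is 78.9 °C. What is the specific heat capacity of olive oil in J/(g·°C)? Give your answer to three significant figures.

c = 1.93 J/(g·°C)

q_gained = (339.2 × 2.34 + 30.9) × (78.9 − 8.2) = 58300 J
q_lost = 301.8 × c × (179.1 − 78.9) = 30240.36 c
Set equal: c = 58300 / 30240.36 = 1.93 J/(g·°C)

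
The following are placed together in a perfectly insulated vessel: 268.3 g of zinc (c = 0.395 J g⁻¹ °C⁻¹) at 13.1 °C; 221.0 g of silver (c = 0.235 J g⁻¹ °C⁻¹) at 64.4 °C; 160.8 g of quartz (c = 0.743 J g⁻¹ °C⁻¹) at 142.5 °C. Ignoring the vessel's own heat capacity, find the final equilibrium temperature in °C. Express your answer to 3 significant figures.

Σ mᵢcᵢ(T − Tᵢ) = 0  ⇒  T = Σ mᵢcᵢTᵢ / Σ mᵢcᵢ
Σ mᵢcᵢ = 268.3×0.395 + 221.0×0.235 + 160.8×0.743 = 277.3879
Σ mᵢcᵢTᵢ = 105.9785×13.1 + 51.935×64.4 + 119.4744×142.5 = 21758
T = 21758 / 277.3879 = 78.44 °C

T_f = 78.4 °C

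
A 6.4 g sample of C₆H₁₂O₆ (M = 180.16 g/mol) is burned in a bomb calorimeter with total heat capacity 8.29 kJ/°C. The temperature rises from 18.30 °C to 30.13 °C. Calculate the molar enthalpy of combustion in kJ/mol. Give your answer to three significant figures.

ΔT = 30.13 − 18.30 = 11.83 °C
q_cal = C_cal × ΔT = 8.29 × 11.83 = 98.0707 kJ
n = 6.4 / 180.16 = 0.03552 mol
q_rxn = −q_cal = -98.0707 kJ
ΔH = -98.0707 / 0.03552 = -2761 kJ/mol

ΔH = -2760 kJ/mol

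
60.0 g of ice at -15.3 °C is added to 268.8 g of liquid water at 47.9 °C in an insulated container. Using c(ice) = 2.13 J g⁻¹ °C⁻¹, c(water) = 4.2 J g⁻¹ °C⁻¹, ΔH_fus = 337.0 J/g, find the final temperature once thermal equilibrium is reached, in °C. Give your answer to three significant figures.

Heat to bring ice to 0 °C and melt it: q₁ = 60.0×2.13×15.3 + 60.0×337.0 = 22175 J
Heat the water can supply cooling to 0 °C: 268.8×4.2×47.9 = 54077.2 J > q₁, so all ice melts.
Energy balance: 268.8×4.2×(47.9 − T) = 22175 + 60.0×4.2×(T − 0)
1128.96(47.9 − T) = 22175 + 252 T
54077.2 − 22175 = 1380.96 T
T = 31902.2 / 1380.96 = 23.10 °C

T_f = 23.1 °C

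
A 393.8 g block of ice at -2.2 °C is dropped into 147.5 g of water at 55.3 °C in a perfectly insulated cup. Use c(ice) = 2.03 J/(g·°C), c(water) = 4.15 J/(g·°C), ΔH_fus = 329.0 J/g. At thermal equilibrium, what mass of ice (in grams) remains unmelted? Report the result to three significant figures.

Heat to warm all ice to 0 °C: 393.8×2.03×2.2 = 1758.7 J
Heat released by water cooling to 0 °C: 147.5×4.15×55.3 = 33851 J
33851 J < 1758.7 + 393.8×329.0 = 131318.9 J, so not all ice melts; final T = 0 °C.
Heat left for melting: 33851 − 1758.7 = 32092.3 J
Mass melted = 32092.3 / 329.0 = 97.54 g
Ice remaining = 393.8 − 97.54 = 296.26 g

m_ice remaining = 296 g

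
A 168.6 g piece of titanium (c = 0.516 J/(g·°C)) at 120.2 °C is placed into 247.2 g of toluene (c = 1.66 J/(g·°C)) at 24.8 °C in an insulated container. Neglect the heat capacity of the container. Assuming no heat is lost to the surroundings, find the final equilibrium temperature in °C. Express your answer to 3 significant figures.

T_f = 41.5 °C

Heat lost by titanium = heat gained by toluene.
(168.6)(0.516)(120.2 − T) = (247.2)(1.66)(T − 24.8)
86.9976 (120.2 − T) = 410.352 (T − 24.8)
10457 − 86.9976 T = 410.352 T − 10177
20634 = 497.3496 T
T = 41.49 °C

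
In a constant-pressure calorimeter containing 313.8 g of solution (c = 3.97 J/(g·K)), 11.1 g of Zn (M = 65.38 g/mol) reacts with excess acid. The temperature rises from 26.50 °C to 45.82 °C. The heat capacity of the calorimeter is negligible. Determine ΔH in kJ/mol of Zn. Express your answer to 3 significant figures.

|ΔT| = |45.82 − 26.50| = 19.32 °C
|q_surr| = (313.8 × 3.97) × 19.32 = 1245.786 × 19.32 = 24070 J
n(Zn) = 11.1 / 65.38 = 0.1698 mol
Temperature rose, so q_rxn = −|q_surr| = -24.07 kJ
ΔH = q_rxn / n = -141.8 kJ/mol

ΔH = -142 kJ/mol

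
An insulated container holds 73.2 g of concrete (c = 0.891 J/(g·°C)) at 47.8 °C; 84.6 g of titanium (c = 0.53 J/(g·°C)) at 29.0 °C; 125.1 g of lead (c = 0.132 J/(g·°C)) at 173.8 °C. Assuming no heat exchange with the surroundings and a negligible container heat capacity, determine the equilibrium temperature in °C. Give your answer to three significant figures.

Σ mᵢcᵢ(T − Tᵢ) = 0  ⇒  T = Σ mᵢcᵢTᵢ / Σ mᵢcᵢ
Σ mᵢcᵢ = 73.2×0.891 + 84.6×0.53 + 125.1×0.132 = 126.5724
Σ mᵢcᵢTᵢ = 65.2212×47.8 + 44.838×29.0 + 16.5132×173.8 = 7287.9
T = 7287.9 / 126.5724 = 57.58 °C

T_f = 57.6 °C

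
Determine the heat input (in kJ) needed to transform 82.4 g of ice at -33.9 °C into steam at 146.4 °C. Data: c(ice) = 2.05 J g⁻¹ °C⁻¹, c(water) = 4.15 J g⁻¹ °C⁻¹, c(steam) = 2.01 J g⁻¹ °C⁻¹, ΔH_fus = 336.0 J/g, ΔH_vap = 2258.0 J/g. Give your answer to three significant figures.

q1 (heat ice -33.9→0.0 °C): 82.4 × 2.05 × 33.9 = 5726 J
q2 (melt at 0 °C): 82.4 × 336.0 = 27686 J
q3 (heat water 0.0→100.0 °C): 82.4 × 4.15 × 100.0 = 34196 J
q4 (vaporize at 100 °C): 82.4 × 2258.0 = 186059 J
q5 (heat steam 100.0→146.4 °C): 82.4 × 2.01 × 46.4 = 7685 J
Total: 5726 + 27686 + 34196 + 186059 + 7685 = 261352 J = 261 kJ

q = 261 kJ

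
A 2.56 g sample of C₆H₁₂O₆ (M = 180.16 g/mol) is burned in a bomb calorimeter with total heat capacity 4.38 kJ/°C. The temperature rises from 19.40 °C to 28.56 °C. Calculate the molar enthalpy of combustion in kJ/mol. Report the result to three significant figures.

ΔT = 28.56 − 19.40 = 9.16 °C
q_cal = C_cal × ΔT = 4.38 × 9.16 = 40.1208 kJ
n = 2.56 / 180.16 = 0.01421 mol
q_rxn = −q_cal = -40.1208 kJ
ΔH = -40.1208 / 0.01421 = -2823 kJ/mol

ΔH = -2820 kJ/mol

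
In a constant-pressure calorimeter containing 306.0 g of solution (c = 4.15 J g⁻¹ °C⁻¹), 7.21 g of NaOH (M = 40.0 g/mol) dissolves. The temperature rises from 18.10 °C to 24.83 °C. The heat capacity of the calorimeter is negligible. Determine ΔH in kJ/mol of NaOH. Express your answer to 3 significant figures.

ΔH = -47.4 kJ/mol

|ΔT| = |24.83 − 18.10| = 6.73 °C
|q_surr| = (306.0 × 4.15) × 6.73 = 1269.9 × 6.73 = 8546 J
n(NaOH) = 7.21 / 40.0 = 0.1803 mol
Temperature rose, so q_rxn = −|q_surr| = -8.546 kJ
ΔH = q_rxn / n = -47.40 kJ/mol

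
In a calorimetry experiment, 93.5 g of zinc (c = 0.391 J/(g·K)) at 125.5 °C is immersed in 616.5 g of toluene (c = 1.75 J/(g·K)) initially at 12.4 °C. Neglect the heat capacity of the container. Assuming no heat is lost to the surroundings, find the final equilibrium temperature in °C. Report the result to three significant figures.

T_f = 16.1 °C

Heat lost by zinc = heat gained by toluene.
(93.5)(0.391)(125.5 − T) = (616.5)(1.75)(T − 12.4)
36.5585 (125.5 − T) = 1078.875 (T − 12.4)
4588.1 − 36.5585 T = 1078.875 T − 13378
17966.1 = 1115.4335 T
T = 16.11 °C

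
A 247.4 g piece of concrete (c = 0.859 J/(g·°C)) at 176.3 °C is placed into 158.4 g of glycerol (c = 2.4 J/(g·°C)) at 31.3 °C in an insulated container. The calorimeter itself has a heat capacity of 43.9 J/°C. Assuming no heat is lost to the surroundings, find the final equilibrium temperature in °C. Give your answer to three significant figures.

Heat lost by concrete = heat gained by glycerol + calorimeter.
(247.4)(0.859)(176.3 − T) = [(158.4)(2.4) + 43.9](T − 31.3)
212.5166 (176.3 − T) = 424.06 (T − 31.3)
37467 − 212.5166 T = 424.06 T − 13273
50740 = 636.5766 T
T = 79.71 °C

T_f = 79.7 °C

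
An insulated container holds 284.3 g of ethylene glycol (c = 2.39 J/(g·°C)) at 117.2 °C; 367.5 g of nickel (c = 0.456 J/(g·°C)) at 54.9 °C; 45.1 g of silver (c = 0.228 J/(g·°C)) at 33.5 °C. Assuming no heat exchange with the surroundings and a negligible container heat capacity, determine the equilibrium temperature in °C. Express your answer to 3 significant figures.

T_f = 104 °C

Σ mᵢcᵢ(T − Tᵢ) = 0  ⇒  T = Σ mᵢcᵢTᵢ / Σ mᵢcᵢ
Σ mᵢcᵢ = 284.3×2.39 + 367.5×0.456 + 45.1×0.228 = 857.3398
Σ mᵢcᵢTᵢ = 679.477×117.2 + 167.58×54.9 + 10.2828×33.5 = 89179
T = 89179 / 857.3398 = 104.0 °C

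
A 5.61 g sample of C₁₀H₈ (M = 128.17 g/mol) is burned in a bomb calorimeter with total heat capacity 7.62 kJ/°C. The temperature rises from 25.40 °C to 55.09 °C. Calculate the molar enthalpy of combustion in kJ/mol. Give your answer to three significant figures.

ΔH = -5170 kJ/mol

ΔT = 55.09 − 25.40 = 29.69 °C
q_cal = C_cal × ΔT = 7.62 × 29.69 = 226.2378 kJ
n = 5.61 / 128.17 = 0.04377 mol
q_rxn = −q_cal = -226.2378 kJ
ΔH = -226.2378 / 0.04377 = -5169 kJ/mol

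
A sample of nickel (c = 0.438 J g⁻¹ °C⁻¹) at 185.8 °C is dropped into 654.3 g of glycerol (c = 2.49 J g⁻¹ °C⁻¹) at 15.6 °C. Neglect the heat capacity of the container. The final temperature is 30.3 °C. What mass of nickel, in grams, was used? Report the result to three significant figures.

q_gained = (654.3 × 2.49) × (30.3 − 15.6) = 23950 J
q_lost = m × 0.438 × (185.8 − 30.3) = 68.109 m
m = 23950 / 68.109 = 352 g

m = 352 g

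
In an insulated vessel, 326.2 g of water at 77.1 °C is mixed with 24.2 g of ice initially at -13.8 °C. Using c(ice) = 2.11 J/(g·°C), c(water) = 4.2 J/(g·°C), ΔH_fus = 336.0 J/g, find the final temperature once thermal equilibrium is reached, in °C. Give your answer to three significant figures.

Heat to bring ice to 0 °C and melt it: q₁ = 24.2×2.11×13.8 + 24.2×336.0 = 8835.9 J
Heat the water can supply cooling to 0 °C: 326.2×4.2×77.1 = 105630 J > q₁, so all ice melts.
Energy balance: 326.2×4.2×(77.1 − T) = 8835.9 + 24.2×4.2×(T − 0)
1370.04(77.1 − T) = 8835.9 + 101.64 T
105630 − 8835.9 = 1471.68 T
T = 96794.1 / 1471.68 = 65.77 °C

T_f = 65.8 °C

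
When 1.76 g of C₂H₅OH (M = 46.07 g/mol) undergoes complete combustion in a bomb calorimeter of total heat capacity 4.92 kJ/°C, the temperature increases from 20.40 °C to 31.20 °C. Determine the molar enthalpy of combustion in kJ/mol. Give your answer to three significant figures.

ΔH = -1390 kJ/mol

ΔT = 31.20 − 20.40 = 10.80 °C
q_cal = C_cal × ΔT = 4.92 × 10.80 = 53.136 kJ
n = 1.76 / 46.07 = 0.03820 mol
q_rxn = −q_cal = -53.136 kJ
ΔH = -53.136 / 0.03820 = -1391 kJ/mol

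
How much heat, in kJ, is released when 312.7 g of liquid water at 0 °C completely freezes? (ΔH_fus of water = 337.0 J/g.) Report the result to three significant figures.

q = m × ΔH_fus = 312.7 × 337.0 = 105400 J = 105 kJ

q = 105 kJ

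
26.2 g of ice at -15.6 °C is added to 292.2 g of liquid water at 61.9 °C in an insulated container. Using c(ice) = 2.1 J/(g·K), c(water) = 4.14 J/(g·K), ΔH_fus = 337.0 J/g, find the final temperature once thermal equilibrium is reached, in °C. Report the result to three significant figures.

Heat to bring ice to 0 °C and melt it: q₁ = 26.2×2.1×15.6 + 26.2×337.0 = 9687.7 J
Heat the water can supply cooling to 0 °C: 292.2×4.14×61.9 = 74880.9 J > q₁, so all ice melts.
Energy balance: 292.2×4.14×(61.9 − T) = 9687.7 + 26.2×4.14×(T − 0)
1209.708(61.9 − T) = 9687.7 + 108.468 T
74880.9 − 9687.7 = 1318.176 T
T = 65193.2 / 1318.176 = 49.46 °C

T_f = 49.5 °C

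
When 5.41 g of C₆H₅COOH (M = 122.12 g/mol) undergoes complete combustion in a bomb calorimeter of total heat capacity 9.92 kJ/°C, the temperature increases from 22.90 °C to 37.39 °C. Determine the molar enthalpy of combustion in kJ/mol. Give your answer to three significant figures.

ΔT = 37.39 − 22.90 = 14.49 °C
q_cal = C_cal × ΔT = 9.92 × 14.49 = 143.7408 kJ
n = 5.41 / 122.12 = 0.04430 mol
q_rxn = −q_cal = -143.7408 kJ
ΔH = -143.7408 / 0.04430 = -3244.7 kJ/mol

ΔH = -3240 kJ/mol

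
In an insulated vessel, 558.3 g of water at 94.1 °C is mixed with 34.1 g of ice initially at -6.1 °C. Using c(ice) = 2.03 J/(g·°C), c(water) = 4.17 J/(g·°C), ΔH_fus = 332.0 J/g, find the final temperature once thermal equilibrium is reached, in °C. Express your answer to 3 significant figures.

T_f = 83.9 °C

Heat to bring ice to 0 °C and melt it: q₁ = 34.1×2.03×6.1 + 34.1×332.0 = 11743 J
Heat the water can supply cooling to 0 °C: 558.3×4.17×94.1 = 219075 J > q₁, so all ice melts.
Energy balance: 558.3×4.17×(94.1 − T) = 11743 + 34.1×4.17×(T − 0)
2328.111(94.1 − T) = 11743 + 142.197 T
219075 − 11743 = 2470.308 T
T = 207332 / 2470.308 = 83.93 °C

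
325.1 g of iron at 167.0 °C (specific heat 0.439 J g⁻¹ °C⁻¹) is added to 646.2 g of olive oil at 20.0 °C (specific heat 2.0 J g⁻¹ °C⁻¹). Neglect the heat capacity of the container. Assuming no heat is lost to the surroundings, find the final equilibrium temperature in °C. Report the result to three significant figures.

Heat lost by iron = heat gained by olive oil.
(325.1)(0.439)(167.0 − T) = (646.2)(2.0)(T − 20.0)
142.7189 (167.0 − T) = 1292.4 (T − 20.0)
23834 − 142.7189 T = 1292.4 T − 25848
49682 = 1435.1189 T
T = 34.62 °C

T_f = 34.6 °C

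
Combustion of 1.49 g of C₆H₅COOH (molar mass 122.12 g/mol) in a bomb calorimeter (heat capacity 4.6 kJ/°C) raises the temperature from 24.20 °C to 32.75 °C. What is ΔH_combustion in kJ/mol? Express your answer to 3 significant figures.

ΔT = 32.75 − 24.20 = 8.55 °C
q_cal = C_cal × ΔT = 4.6 × 8.55 = 39.33 kJ
n = 1.49 / 122.12 = 0.01220 mol
q_rxn = −q_cal = -39.33 kJ
ΔH = -39.33 / 0.01220 = -3224 kJ/mol

ΔH = -3220 kJ/mol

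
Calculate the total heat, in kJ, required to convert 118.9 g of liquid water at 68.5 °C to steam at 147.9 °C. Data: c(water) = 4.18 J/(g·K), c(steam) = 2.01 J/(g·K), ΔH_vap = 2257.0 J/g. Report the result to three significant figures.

q1 (heat water 68.5→100.0 °C): 118.9 × 4.18 × 31.5 = 15656 J
q2 (vaporize at 100 °C): 118.9 × 2257.0 = 268357 J
q3 (heat steam 100.0→147.9 °C): 118.9 × 2.01 × 47.9 = 11448 J
Total: 15656 + 268357 + 11448 = 295461 J = 295 kJ

q = 295 kJ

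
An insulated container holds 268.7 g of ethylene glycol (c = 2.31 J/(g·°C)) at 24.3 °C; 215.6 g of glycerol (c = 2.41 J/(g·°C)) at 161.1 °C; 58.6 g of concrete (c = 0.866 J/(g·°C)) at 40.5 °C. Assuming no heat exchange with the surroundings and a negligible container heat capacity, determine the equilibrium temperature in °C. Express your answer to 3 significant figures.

Σ mᵢcᵢ(T − Tᵢ) = 0  ⇒  T = Σ mᵢcᵢTᵢ / Σ mᵢcᵢ
Σ mᵢcᵢ = 268.7×2.31 + 215.6×2.41 + 58.6×0.866 = 1191.0406
Σ mᵢcᵢTᵢ = 620.697×24.3 + 519.596×161.1 + 50.7476×40.5 = 100850
T = 100850 / 1191.0406 = 84.67 °C

T_f = 84.7 °C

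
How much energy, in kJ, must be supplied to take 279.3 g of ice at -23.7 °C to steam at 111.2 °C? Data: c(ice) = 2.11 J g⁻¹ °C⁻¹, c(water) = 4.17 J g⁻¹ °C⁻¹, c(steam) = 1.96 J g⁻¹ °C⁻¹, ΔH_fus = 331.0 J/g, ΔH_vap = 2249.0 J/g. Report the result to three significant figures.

q = 857 kJ

q1 (heat ice -23.7→0.0 °C): 279.3 × 2.11 × 23.7 = 13967 J
q2 (melt at 0 °C): 279.3 × 331.0 = 92448 J
q3 (heat water 0.0→100.0 °C): 279.3 × 4.17 × 100.0 = 116468 J
q4 (vaporize at 100 °C): 279.3 × 2249.0 = 628146 J
q5 (heat steam 100.0→111.2 °C): 279.3 × 1.96 × 11.2 = 6131 J
Total: 13967 + 92448 + 116468 + 628146 + 6131 = 857160 J = 857 kJ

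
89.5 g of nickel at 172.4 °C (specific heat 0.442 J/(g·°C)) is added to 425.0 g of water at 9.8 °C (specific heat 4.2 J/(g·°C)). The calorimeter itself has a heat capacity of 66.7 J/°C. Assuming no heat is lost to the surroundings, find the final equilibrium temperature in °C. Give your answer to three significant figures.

T_f = 13.2 °C

Heat lost by nickel = heat gained by water + calorimeter.
(89.5)(0.442)(172.4 − T) = [(425.0)(4.2) + 66.7](T − 9.8)
39.559 (172.4 − T) = 1851.7 (T − 9.8)
6820.0 − 39.559 T = 1851.7 T − 18147
24967.0 = 1891.259 T
T = 13.20 °C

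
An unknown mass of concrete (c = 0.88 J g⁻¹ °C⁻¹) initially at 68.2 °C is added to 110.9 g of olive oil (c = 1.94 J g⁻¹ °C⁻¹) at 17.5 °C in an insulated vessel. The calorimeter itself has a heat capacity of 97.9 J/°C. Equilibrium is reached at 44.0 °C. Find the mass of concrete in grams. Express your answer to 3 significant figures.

q_gained = (110.9 × 1.94 + 97.9) × (44.0 − 17.5) = 8296 J
q_lost = m × 0.88 × (68.2 − 44.0) = 21.296 m
m = 8296 / 21.296 = 390 g

m = 390 g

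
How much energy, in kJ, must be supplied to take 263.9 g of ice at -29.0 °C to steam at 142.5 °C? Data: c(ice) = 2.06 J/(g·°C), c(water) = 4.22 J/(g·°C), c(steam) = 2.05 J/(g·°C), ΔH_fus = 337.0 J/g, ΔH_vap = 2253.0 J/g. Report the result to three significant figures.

q1 (heat ice -29.0→0.0 °C): 263.9 × 2.06 × 29.0 = 15765 J
q2 (melt at 0 °C): 263.9 × 337.0 = 88934 J
q3 (heat water 0.0→100.0 °C): 263.9 × 4.22 × 100.0 = 111366 J
q4 (vaporize at 100 °C): 263.9 × 2253.0 = 594567 J
q5 (heat steam 100.0→142.5 °C): 263.9 × 2.05 × 42.5 = 22992 J
Total: 15765 + 88934 + 111366 + 594567 + 22992 = 833624 J = 834 kJ

q = 834 kJ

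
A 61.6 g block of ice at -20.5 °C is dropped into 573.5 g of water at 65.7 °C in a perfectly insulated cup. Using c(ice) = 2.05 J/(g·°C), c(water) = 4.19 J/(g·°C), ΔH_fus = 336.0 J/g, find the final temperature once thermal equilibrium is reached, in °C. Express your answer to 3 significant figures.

T_f = 50.6 °C

Heat to bring ice to 0 °C and melt it: q₁ = 61.6×2.05×20.5 + 61.6×336.0 = 23286 J
Heat the water can supply cooling to 0 °C: 573.5×4.19×65.7 = 157875 J > q₁, so all ice melts.
Energy balance: 573.5×4.19×(65.7 − T) = 23286 + 61.6×4.19×(T − 0)
2402.965(65.7 − T) = 23286 + 258.104 T
157875 − 23286 = 2661.069 T
T = 134589 / 2661.069 = 50.58 °C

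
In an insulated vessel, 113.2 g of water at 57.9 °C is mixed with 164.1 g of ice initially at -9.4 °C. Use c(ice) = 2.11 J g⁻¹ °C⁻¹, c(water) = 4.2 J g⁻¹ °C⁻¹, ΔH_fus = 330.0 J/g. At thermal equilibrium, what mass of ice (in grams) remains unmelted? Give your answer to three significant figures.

m_ice remaining = 90.5 g

Heat to warm all ice to 0 °C: 164.1×2.11×9.4 = 3254.8 J
Heat released by water cooling to 0 °C: 113.2×4.2×57.9 = 27528 J
27528 J < 3254.8 + 164.1×330.0 = 57407.8 J, so not all ice melts; final T = 0 °C.
Heat left for melting: 27528 − 3254.8 = 24273.2 J
Mass melted = 24273.2 / 330.0 = 73.56 g
Ice remaining = 164.1 − 73.56 = 90.54 g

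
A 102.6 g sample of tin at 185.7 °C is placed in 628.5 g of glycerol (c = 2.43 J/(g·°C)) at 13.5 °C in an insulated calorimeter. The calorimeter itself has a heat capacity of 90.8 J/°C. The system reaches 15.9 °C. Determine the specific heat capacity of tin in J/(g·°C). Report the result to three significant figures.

c = 0.223 J/(g·°C)

q_gained = (628.5 × 2.43 + 90.8) × (15.9 − 13.5) = 3883 J
q_lost = 102.6 × c × (185.7 − 15.9) = 17421.48 c
Set equal: c = 3883 / 17421.48 = 0.223 J/(g·°C)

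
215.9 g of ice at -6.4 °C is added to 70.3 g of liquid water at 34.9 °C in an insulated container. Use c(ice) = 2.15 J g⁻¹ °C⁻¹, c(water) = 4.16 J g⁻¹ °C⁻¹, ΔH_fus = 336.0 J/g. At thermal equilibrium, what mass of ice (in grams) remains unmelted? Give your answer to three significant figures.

m_ice remaining = 194 g

Heat to warm all ice to 0 °C: 215.9×2.15×6.4 = 2970.8 J
Heat released by water cooling to 0 °C: 70.3×4.16×34.9 = 10206 J
10206 J < 2970.8 + 215.9×336.0 = 75513.2 J, so not all ice melts; final T = 0 °C.
Heat left for melting: 10206 − 2970.8 = 7235.2 J
Mass melted = 7235.2 / 336.0 = 21.53 g
Ice remaining = 215.9 − 21.53 = 194.37 g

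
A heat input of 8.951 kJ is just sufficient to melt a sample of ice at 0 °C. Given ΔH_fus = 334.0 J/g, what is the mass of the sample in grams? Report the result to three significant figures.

m = q / ΔH_fus = 8951 J / 334.0 J/g = 26.8 g

m = 26.8 g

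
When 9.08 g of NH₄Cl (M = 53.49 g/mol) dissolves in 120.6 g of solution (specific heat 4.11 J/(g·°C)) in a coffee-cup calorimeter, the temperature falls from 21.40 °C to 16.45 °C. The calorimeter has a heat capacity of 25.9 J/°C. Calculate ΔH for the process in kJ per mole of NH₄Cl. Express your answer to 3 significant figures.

ΔH = 15.2 kJ/mol

|ΔT| = |16.45 − 21.40| = 4.95 °C
|q_surr| = (120.6 × 4.11 + 25.9) × 4.95 = 521.566 × 4.95 = 2582 J
n(NH₄Cl) = 9.08 / 53.49 = 0.1698 mol
Temperature fell, so q_rxn = +|q_surr| = 2.582 kJ
ΔH = q_rxn / n = 15.21 kJ/mol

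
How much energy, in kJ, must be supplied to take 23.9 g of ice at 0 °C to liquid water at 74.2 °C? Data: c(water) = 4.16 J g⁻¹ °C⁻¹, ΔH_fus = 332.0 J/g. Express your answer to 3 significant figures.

q1 (melt at 0 °C): 23.9 × 332.0 = 7935 J
q2 (heat water 0.0→74.2 °C): 23.9 × 4.16 × 74.2 = 7377 J
Total: 7935 + 7377 = 15312 J = 15.3 kJ

q = 15.3 kJ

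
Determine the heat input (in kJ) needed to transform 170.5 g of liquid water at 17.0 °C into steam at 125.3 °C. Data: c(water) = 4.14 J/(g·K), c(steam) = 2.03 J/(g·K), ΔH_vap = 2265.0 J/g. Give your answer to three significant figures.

q1 (heat water 17.0→100.0 °C): 170.5 × 4.14 × 83.0 = 58587 J
q2 (vaporize at 100 °C): 170.5 × 2265.0 = 386183 J
q3 (heat steam 100.0→125.3 °C): 170.5 × 2.03 × 25.3 = 8757 J
Total: 58587 + 386183 + 8757 = 453527 J = 454 kJ

q = 454 kJ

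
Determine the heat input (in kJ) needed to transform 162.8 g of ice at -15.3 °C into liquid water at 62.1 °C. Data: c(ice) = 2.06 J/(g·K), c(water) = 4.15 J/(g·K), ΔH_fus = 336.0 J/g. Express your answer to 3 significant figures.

q = 102 kJ

q1 (heat ice -15.3→0.0 °C): 162.8 × 2.06 × 15.3 = 5131 J
q2 (melt at 0 °C): 162.8 × 336.0 = 54701 J
q3 (heat water 0.0→62.1 °C): 162.8 × 4.15 × 62.1 = 41956 J
Total: 5131 + 54701 + 41956 = 101788 J = 102 kJ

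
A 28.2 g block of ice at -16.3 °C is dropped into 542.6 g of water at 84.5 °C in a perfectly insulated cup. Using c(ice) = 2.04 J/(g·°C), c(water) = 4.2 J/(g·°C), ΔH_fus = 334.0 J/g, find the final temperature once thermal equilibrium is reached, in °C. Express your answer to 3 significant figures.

T_f = 76.0 °C

Heat to bring ice to 0 °C and melt it: q₁ = 28.2×2.04×16.3 + 28.2×334.0 = 10357 J
Heat the water can supply cooling to 0 °C: 542.6×4.2×84.5 = 192569 J > q₁, so all ice melts.
Energy balance: 542.6×4.2×(84.5 − T) = 10357 + 28.2×4.2×(T − 0)
2278.92(84.5 − T) = 10357 + 118.44 T
192569 − 10357 = 2397.36 T
T = 182212 / 2397.36 = 76.01 °C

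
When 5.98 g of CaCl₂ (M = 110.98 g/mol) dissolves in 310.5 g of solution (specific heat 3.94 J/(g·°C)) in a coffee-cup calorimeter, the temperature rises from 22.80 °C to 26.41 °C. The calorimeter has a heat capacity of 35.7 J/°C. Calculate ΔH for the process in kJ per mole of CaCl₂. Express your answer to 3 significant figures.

|ΔT| = |26.41 − 22.80| = 3.61 °C
|q_surr| = (310.5 × 3.94 + 35.7) × 3.61 = 1259.07 × 3.61 = 4545 J
n(CaCl₂) = 5.98 / 110.98 = 0.05388 mol
Temperature rose, so q_rxn = −|q_surr| = -4.545 kJ
ΔH = q_rxn / n = -84.35 kJ/mol

ΔH = -84.4 kJ/mol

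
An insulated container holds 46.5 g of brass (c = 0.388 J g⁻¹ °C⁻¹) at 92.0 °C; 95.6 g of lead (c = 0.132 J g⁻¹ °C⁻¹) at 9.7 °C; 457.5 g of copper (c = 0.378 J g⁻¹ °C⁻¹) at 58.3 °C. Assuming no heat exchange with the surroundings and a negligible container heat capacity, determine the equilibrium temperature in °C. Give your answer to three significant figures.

T_f = 58.3 °C

Σ mᵢcᵢ(T − Tᵢ) = 0  ⇒  T = Σ mᵢcᵢTᵢ / Σ mᵢcᵢ
Σ mᵢcᵢ = 46.5×0.388 + 95.6×0.132 + 457.5×0.378 = 203.5962
Σ mᵢcᵢTᵢ = 18.042×92.0 + 12.6192×9.7 + 172.935×58.3 = 11864
T = 11864 / 203.5962 = 58.27 °C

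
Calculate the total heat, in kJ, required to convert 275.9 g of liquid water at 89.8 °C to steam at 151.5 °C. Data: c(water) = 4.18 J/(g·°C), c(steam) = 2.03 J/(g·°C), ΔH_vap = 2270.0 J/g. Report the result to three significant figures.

q1 (heat water 89.8→100.0 °C): 275.9 × 4.18 × 10.2 = 11763 J
q2 (vaporize at 100 °C): 275.9 × 2270.0 = 626293 J
q3 (heat steam 100.0→151.5 °C): 275.9 × 2.03 × 51.5 = 28844 J
Total: 11763 + 626293 + 28844 = 666900 J = 667 kJ

q = 667 kJ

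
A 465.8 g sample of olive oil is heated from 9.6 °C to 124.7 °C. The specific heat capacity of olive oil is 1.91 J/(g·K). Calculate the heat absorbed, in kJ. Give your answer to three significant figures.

q = m c ΔT = 465.8 × 1.91 × (124.7 − 9.6)
q = 465.8 × 1.91 × 115.1 = 102400 J = 102 kJ

q = 102 kJ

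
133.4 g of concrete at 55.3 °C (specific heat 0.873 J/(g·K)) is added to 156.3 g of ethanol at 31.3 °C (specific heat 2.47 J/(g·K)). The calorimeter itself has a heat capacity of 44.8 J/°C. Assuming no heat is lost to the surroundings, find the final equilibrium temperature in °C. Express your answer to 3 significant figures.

T_f = 36.4 °C

Heat lost by concrete = heat gained by ethanol + calorimeter.
(133.4)(0.873)(55.3 − T) = [(156.3)(2.47) + 44.8](T − 31.3)
116.4582 (55.3 − T) = 430.861 (T − 31.3)
6440.1 − 116.4582 T = 430.861 T − 13486
19926.1 = 547.3192 T
T = 36.41 °C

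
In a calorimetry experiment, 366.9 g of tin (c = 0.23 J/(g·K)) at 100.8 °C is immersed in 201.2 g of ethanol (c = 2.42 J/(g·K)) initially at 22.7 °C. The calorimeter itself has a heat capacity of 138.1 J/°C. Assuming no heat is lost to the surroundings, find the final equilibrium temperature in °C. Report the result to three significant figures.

Heat lost by tin = heat gained by ethanol + calorimeter.
(366.9)(0.23)(100.8 − T) = [(201.2)(2.42) + 138.1](T − 22.7)
84.387 (100.8 − T) = 625.004 (T − 22.7)
8506.2 − 84.387 T = 625.004 T − 14188
22694.2 = 709.391 T
T = 31.99 °C

T_f = 32.0 °C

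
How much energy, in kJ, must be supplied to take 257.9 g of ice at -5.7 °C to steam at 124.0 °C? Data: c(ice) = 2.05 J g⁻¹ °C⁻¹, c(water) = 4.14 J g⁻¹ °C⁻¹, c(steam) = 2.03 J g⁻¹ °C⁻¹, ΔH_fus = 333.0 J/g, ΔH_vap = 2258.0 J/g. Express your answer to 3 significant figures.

q = 791 kJ

q1 (heat ice -5.7→0.0 °C): 257.9 × 2.05 × 5.7 = 3014 J
q2 (melt at 0 °C): 257.9 × 333.0 = 85881 J
q3 (heat water 0.0→100.0 °C): 257.9 × 4.14 × 100.0 = 106771 J
q4 (vaporize at 100 °C): 257.9 × 2258.0 = 582338 J
q5 (heat steam 100.0→124.0 °C): 257.9 × 2.03 × 24.0 = 12565 J
Total: 3014 + 85881 + 106771 + 582338 + 12565 = 790569 J = 791 kJ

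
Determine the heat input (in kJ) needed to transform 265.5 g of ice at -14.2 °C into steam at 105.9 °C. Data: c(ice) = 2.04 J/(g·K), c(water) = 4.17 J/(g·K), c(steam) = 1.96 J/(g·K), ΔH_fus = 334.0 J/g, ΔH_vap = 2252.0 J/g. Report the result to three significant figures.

q = 808 kJ

q1 (heat ice -14.2→0.0 °C): 265.5 × 2.04 × 14.2 = 7691 J
q2 (melt at 0 °C): 265.5 × 334.0 = 88677 J
q3 (heat water 0.0→100.0 °C): 265.5 × 4.17 × 100.0 = 110714 J
q4 (vaporize at 100 °C): 265.5 × 2252.0 = 597906 J
q5 (heat steam 100.0→105.9 °C): 265.5 × 1.96 × 5.9 = 3070 J
Total: 7691 + 88677 + 110714 + 597906 + 3070 = 808058 J = 808 kJ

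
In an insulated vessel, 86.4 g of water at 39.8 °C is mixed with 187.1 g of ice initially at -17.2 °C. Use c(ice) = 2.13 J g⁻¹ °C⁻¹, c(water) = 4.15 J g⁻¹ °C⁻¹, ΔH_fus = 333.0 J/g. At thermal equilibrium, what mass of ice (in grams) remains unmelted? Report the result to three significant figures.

m_ice remaining = 165 g

Heat to warm all ice to 0 °C: 187.1×2.13×17.2 = 6854.6 J
Heat released by water cooling to 0 °C: 86.4×4.15×39.8 = 14271 J
14271 J < 6854.6 + 187.1×333.0 = 69158.9 J, so not all ice melts; final T = 0 °C.
Heat left for melting: 14271 − 6854.6 = 7416.4 J
Mass melted = 7416.4 / 333.0 = 22.27 g
Ice remaining = 187.1 − 22.27 = 164.83 g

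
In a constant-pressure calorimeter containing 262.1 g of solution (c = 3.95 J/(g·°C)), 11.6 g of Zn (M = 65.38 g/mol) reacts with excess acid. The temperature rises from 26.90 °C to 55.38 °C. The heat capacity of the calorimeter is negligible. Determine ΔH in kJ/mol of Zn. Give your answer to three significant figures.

ΔH = -166 kJ/mol

|ΔT| = |55.38 − 26.90| = 28.48 °C
|q_surr| = (262.1 × 3.95) × 28.48 = 1035.295 × 28.48 = 29490 J
n(Zn) = 11.6 / 65.38 = 0.1774 mol
Temperature rose, so q_rxn = −|q_surr| = -29.49 kJ
ΔH = q_rxn / n = -166.2 kJ/mol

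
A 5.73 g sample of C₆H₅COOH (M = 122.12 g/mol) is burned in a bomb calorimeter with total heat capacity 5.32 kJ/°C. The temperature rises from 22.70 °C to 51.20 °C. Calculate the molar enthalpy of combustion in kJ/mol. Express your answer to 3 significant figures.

ΔT = 51.20 − 22.70 = 28.50 °C
q_cal = C_cal × ΔT = 5.32 × 28.50 = 151.62 kJ
n = 5.73 / 122.12 = 0.04692 mol
q_rxn = −q_cal = -151.62 kJ
ΔH = -151.62 / 0.04692 = -3231 kJ/mol

ΔH = -3230 kJ/mol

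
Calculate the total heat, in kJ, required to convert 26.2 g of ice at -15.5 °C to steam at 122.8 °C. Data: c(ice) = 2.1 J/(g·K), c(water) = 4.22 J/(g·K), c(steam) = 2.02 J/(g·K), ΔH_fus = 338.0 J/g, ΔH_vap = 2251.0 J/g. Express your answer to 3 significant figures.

q1 (heat ice -15.5→0.0 °C): 26.2 × 2.1 × 15.5 = 853 J
q2 (melt at 0 °C): 26.2 × 338.0 = 8856 J
q3 (heat water 0.0→100.0 °C): 26.2 × 4.22 × 100.0 = 11056 J
q4 (vaporize at 100 °C): 26.2 × 2251.0 = 58976 J
q5 (heat steam 100.0→122.8 °C): 26.2 × 2.02 × 22.8 = 1207 J
Total: 853 + 8856 + 11056 + 58976 + 1207 = 80948 J = 80.9 kJ

q = 80.9 kJ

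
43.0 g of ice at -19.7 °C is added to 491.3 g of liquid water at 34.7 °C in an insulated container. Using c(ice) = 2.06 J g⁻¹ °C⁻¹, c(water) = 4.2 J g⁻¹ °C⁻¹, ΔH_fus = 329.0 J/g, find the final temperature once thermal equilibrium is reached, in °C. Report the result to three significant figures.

Heat to bring ice to 0 °C and melt it: q₁ = 43.0×2.06×19.7 + 43.0×329.0 = 15892 J
Heat the water can supply cooling to 0 °C: 491.3×4.2×34.7 = 71602.1 J > q₁, so all ice melts.
Energy balance: 491.3×4.2×(34.7 − T) = 15892 + 43.0×4.2×(T − 0)
2063.46(34.7 − T) = 15892 + 180.6 T
71602.1 − 15892 = 2244.06 T
T = 55710.1 / 2244.06 = 24.83 °C

T_f = 24.8 °C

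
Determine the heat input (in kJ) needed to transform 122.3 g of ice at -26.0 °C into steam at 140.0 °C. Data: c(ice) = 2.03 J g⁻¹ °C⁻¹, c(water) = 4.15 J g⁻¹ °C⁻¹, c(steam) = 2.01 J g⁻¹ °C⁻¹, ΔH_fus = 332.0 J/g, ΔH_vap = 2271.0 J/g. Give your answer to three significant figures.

q = 385 kJ

q1 (heat ice -26.0→0.0 °C): 122.3 × 2.03 × 26.0 = 6455 J
q2 (melt at 0 °C): 122.3 × 332.0 = 40604 J
q3 (heat water 0.0→100.0 °C): 122.3 × 4.15 × 100.0 = 50755 J
q4 (vaporize at 100 °C): 122.3 × 2271.0 = 277743 J
q5 (heat steam 100.0→140.0 °C): 122.3 × 2.01 × 40.0 = 9833 J
Total: 6455 + 40604 + 50755 + 277743 + 9833 = 385390 J = 385 kJ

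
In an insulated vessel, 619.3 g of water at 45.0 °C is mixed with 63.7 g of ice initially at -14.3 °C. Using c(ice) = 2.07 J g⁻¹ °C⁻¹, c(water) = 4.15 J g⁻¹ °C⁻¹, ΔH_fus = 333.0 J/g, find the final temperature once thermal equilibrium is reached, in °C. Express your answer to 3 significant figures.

T_f = 32.7 °C

Heat to bring ice to 0 °C and melt it: q₁ = 63.7×2.07×14.3 + 63.7×333.0 = 23098 J
Heat the water can supply cooling to 0 °C: 619.3×4.15×45.0 = 115654 J > q₁, so all ice melts.
Energy balance: 619.3×4.15×(45.0 − T) = 23098 + 63.7×4.15×(T − 0)
2570.095(45.0 − T) = 23098 + 264.355 T
115654 − 23098 = 2834.450 T
T = 92556 / 2834.450 = 32.65 °C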